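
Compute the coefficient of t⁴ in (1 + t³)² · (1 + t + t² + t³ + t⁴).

(1 + t³)² has coefficients 1,0,0,2,0 for degrees 0…4.
(1 + t + t² + t³ + t⁴) has coefficients 1,1,1,1,1 for degrees 0…4.
[t⁴] = 1·1 + 2·1 = 3.

3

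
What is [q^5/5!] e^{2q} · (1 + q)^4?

The EGF product rule gives c_5 = Σ_{k_1+k_2=5} C(5; k_1,k_2) · ∏ g_i(k_i), where e^{2q} gives (2)^k; (1+q)^4 gives the falling factorial (4)_k.
g_1(k) for k = 0…5: 1, 2, 4, 8, 16, 32.
g_2(k) for k = 0…5: 1, 4, 12, 24, 24, 0.
c_5 = Σ_k C(5,k)·g_1(k)·g_2(5−k) = 5·2·24 + 10·4·24 + 10·8·12 + 5·16·4 + 1·32·1 = 240 + 960 + 960 + 320 + 32 = 2512.

2512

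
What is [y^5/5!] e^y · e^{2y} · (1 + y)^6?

The EGF product rule gives c_5 = Σ_{k_1+k_2+k_3=5} C(5; k_1,k_2,k_3) · ∏ g_i(k_i), where e^y gives (1)^k; e^{2y} gives (2)^k; (1+y)^6 gives the falling factorial (6)_k.
g_1(k) for k = 0…5: 1, 1, 1, 1, 1, 1.
g_2(k) for k = 0…5: 1, 2, 4, 8, 16, 32.
g_3(k) for k = 0…5: 1, 6, 30, 120, 360, 720.
First combine the last two factors: h(k) = Σ_j C(k,j)·g_2(j)·g_3(k−j) for k = 0…5: 1, 8, 58, 380, 2248, 12032.
c_5 = Σ_k C(5,k)·g_1(k)·h(5−k) = 1·1·12032 + 5·1·2248 + 10·1·380 + 10·1·58 + 5·1·8 + 1·1·1 = 12032 + 11240 + 3800 + 580 + 40 + 1 = 27693.

27693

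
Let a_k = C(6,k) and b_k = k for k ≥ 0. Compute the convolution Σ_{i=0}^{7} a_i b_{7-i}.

256

The convolution is the x^7 coefficient of A(x)B(x).
Σ = 1·7 + 6·6 + 15·5 + 20·4 + 15·3 + 6·2 + 1·1 + 0·0 = 256.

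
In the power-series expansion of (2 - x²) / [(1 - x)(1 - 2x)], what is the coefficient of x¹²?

14335

The denominator gives the recurrence a_n = 3a_(n−1) − 2a_(n−2) for n ≥ 3; the numerator fixes a_0 = 2, a_1 = 6, a_2 = 13.
Iterating: 2, 6, 13, 27, 55, 111, 223, 447, 895, 1791, 3583, 7167, 14335, so a_12 = 14335.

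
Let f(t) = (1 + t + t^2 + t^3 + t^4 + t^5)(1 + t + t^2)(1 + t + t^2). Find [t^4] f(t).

9

(1 + t + t^2 + t^3 + t^4 + t^5) has coefficients 1,1,1,1,1 for degrees 0…4.
(1 + t + t^2) has coefficients 1,1,1,0,0 for degrees 0…4.
Finally multiplying by (1 + t + t^2), the product of all factors after the first has coefficients 1,2,3,2,1 for degrees 0…4.
[t^4] = 1·1 + 1·2 + 1·3 + 1·2 + 1·1 = 9.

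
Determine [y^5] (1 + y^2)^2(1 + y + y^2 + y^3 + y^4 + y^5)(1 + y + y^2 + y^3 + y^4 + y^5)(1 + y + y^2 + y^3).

(1 + y^2)^2 has coefficients 1,0,2,0,1 for degrees 0…4.
(1 + y + y^2 + y^3 + y^4 + y^5) has coefficients 1,1,1,1,1,1 for degrees 0…5.
Multiplying by (1 + y + y^2 + y^3 + y^4 + y^5) gives running coefficients 1,2,3,4,5,6 for degrees 0…5.
Finally multiplying by (1 + y + y^2 + y^3), the product of all factors after the first has coefficients 1,3,6,10,14,18 for degrees 0…5.
[y^5] = 1·18 + 2·10 + 1·3 = 41.

41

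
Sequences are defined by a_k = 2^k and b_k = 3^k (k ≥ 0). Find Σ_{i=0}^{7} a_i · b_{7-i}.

The convolution is the t^7 coefficient of A(t)B(t).
Σ = 1·2187 + 2·729 + 4·243 + 8·81 + 16·27 + 32·9 + 64·3 + 128·1 = 6305.

6305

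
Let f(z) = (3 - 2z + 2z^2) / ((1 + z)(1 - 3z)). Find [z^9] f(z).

37724

The denominator gives the recurrence a_n = 2a_(n−1) + 3a_(n−2) for n ≥ 3; the numerator fixes a_0 = 3, a_1 = 4, a_2 = 19.
Iterating: 3, 4, 19, 50, 157, 464, 1399, 4190, 12577, 37724, so a_9 = 37724.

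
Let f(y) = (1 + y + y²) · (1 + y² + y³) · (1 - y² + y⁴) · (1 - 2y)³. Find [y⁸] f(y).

-4

(1 + y + y²) has coefficients 1,1,1 for degrees 0…2.
(1 + y² + y³) has coefficients 1,0,1,1,0,0,0,0,0 for degrees 0…8.
Multiplying by (1 - y² + y⁴) gives running coefficients 1,0,0,1,0,-1,1,1,0 for degrees 0…8.
Finally multiplying by (1 - 2y)³, the product of all factors after the first has coefficients 1,-6,12,-7,-6,11,-1,-17,14 for degrees 0…8.
[y⁸] = 1·14 + 1·(-17) + 1·(-1) = -4.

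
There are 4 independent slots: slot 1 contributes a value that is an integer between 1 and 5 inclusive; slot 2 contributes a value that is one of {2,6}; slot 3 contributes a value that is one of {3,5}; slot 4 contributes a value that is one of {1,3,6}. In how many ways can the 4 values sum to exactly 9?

The generating function for the choices is (y + y² + y³ + y⁴ + y⁵)·(y² + y⁶)·(y³ + y⁵)·(y + y³ + y⁶); the count is [y⁹].
(y + y² + y³ + y⁴ + y⁵) has coefficients 0,1,1,1,1,1 for degrees 0…5.
(y² + y⁶) has coefficients 0,0,1,0,0,0,1,0,0,0 for degrees 0…9.
Multiplying by (y³ + y⁵) gives running coefficients 0,0,0,0,0,1,0,1,0,1 for degrees 0…9.
Finally multiplying by (y + y³ + y⁶), the product of all factors after the first has coefficients 0,0,0,0,0,0,1,0,2,0 for degrees 0…9.
[y⁹] = 1·2 + 1·0 + 1·1 + 1·0 + 1·0 = 3.

3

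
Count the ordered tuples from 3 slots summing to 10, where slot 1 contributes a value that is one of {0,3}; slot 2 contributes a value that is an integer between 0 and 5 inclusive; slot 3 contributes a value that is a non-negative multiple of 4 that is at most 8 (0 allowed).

The generating function for the choices is (1 + t^3)·(1 + t + t^2 + t^3 + t^4 + t^5)·(1 + t^4 + t^8); the count is [t^10].
(1 + t^3) has coefficients 1,0,0,1 for degrees 0…3.
(1 + t + t^2 + t^3 + t^4 + t^5) has coefficients 1,1,1,1,1,1,0,0,0,0,0 for degrees 0…10.
Finally multiplying by (1 + t^4 + t^8), the product of all factors after the first has coefficients 1,1,1,1,2,2,1,1,2,2,1 for degrees 0…10.
[t^10] = 1·1 + 1·1 = 2.

2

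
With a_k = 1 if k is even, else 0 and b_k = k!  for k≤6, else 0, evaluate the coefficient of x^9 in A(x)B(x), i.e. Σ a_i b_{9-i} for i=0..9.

Write out a_i and b_{9-i} for i = 0,…,9 and sum the products.
Σ = 1·0 + 0·0 + 1·0 + 0·720 + 1·120 + 0·24 + 1·6 + 0·2 + 1·1 + 0·1 = 127.

127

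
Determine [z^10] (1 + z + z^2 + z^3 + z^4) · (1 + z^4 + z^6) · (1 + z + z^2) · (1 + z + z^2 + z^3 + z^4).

(1 + z + z^2 + z^3 + z^4) has coefficients 1,1,1,1,1 for degrees 0…4.
(1 + z^4 + z^6) has coefficients 1,0,0,0,1,0,1,0,0,0,0 for degrees 0…10.
Multiplying by (1 + z + z^2) gives running coefficients 1,1,1,0,1,1,2,1,1,0,0 for degrees 0…10.
Finally multiplying by (1 + z + z^2 + z^3 + z^4), the product of all factors after the first has coefficients 1,2,3,3,4,4,5,5,6,5,4 for degrees 0…10.
[z^10] = 1·4 + 1·5 + 1·6 + 1·5 + 1·5 = 25.

25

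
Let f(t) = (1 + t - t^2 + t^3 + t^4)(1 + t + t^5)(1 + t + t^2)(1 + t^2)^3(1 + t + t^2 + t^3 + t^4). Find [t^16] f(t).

35

(1 + t - t^2 + t^3 + t^4) has coefficients 1,1,-1,1,1 for degrees 0…4.
(1 + t + t^5) has coefficients 1,1,0,0,0,1,0,0,0,0,0,0,0,0,0,0,0 for degrees 0…16.
Multiplying by (1 + t + t^2) gives running coefficients 1,2,2,1,0,1,1,1,0,0,0,0,0,0,0,0,0 for degrees 0…16.
Multiplying by (1 + t^2)^3 gives running coefficients 1,2,5,7,9,10,8,9,5,7,3,4,1,1,0,0,0 for degrees 0…16.
Finally multiplying by (1 + t + t^2 + t^3 + t^4), the product of all factors after the first has coefficients 1,3,8,15,24,33,39,43,41,39,32,28,20,16,9,6,2 for degrees 0…16.
[t^16] = 1·2 + 1·6 − 1·9 + 1·16 + 1·20 = 35.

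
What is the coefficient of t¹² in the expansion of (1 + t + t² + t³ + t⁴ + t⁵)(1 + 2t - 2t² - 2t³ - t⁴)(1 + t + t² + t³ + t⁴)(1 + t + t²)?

-25

(1 + t + t² + t³ + t⁴ + t⁵) has coefficients 1,1,1,1,1,1 for degrees 0…5.
(1 + 2t - 2t² - 2t³ - t⁴) has coefficients 1,2,-2,-2,-1,0,0,0,0,0,0,0,0 for degrees 0…12.
Multiplying by (1 + t + t² + t³ + t⁴) gives running coefficients 1,3,1,-1,-2,-3,-5,-3,-1,0,0,0,0 for degrees 0…12.
Finally multiplying by (1 + t + t²), the product of all factors after the first has coefficients 1,4,5,3,-2,-6,-10,-11,-9,-4,-1,0,0 for degrees 0…12.
[t¹²] = 1·0 + 1·0 + 1·(-1) + 1·(-4) + 1·(-9) + 1·(-11) = -25.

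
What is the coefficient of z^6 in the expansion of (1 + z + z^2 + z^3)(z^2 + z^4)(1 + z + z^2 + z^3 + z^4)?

7

(1 + z + z^2 + z^3) has coefficients 1,1,1,1 for degrees 0…3.
(z^2 + z^4) has coefficients 0,0,1,0,1,0,0 for degrees 0…6.
Finally multiplying by (1 + z + z^2 + z^3 + z^4), the product of all factors after the first has coefficients 0,0,1,1,2,2,2 for degrees 0…6.
[z^6] = 1·2 + 1·2 + 1·2 + 1·1 = 7.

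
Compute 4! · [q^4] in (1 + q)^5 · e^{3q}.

2541

The EGF product rule gives c_4 = Σ_{k_1+k_2=4} C(4; k_1,k_2) · ∏ g_i(k_i), where (1+q)^5 gives the falling factorial (5)_k; e^{3q} gives (3)^k.
g_1(k) for k = 0…4: 1, 5, 20, 60, 120.
g_2(k) for k = 0…4: 1, 3, 9, 27, 81.
c_4 = Σ_k C(4,k)·g_1(k)·g_2(4−k) = 1·1·81 + 4·5·27 + 6·20·9 + 4·60·3 + 1·120·1 = 81 + 540 + 1080 + 720 + 120 = 2541.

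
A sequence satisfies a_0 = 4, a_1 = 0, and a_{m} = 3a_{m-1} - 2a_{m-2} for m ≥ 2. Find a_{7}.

The ordinary generating function has denominator 1 - 3y + 2y^2.
Iterating the recurrence: a_0,…,a_{7} = 4, 0, -8, -24, -56, -120, -248, -504.

-504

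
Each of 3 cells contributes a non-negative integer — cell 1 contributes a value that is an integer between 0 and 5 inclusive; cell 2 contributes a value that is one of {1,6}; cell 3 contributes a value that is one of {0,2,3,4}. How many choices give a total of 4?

3

The generating function for the choices is (1 + q + q^2 + q^3 + q^4 + q^5)·(q + q^6)·(1 + q^2 + q^3 + q^4); the count is [q^4].
(1 + q + q^2 + q^3 + q^4 + q^5) has coefficients 1,1,1,1,1 for degrees 0…4.
(q + q^6) has coefficients 0,1,0,0,0 for degrees 0…4.
Finally multiplying by (1 + q^2 + q^3 + q^4), the product of all factors after the first has coefficients 0,1,0,1,1 for degrees 0…4.
[q^4] = 1·1 + 1·1 + 1·0 + 1·1 + 1·0 = 3.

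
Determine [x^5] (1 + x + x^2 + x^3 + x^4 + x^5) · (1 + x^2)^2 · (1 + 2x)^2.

(1 + x + x^2 + x^3 + x^4 + x^5) has coefficients 1,1,1,1,1,1 for degrees 0…5.
(1 + x^2)^2 has coefficients 1,0,2,0,1,0 for degrees 0…5.
Finally multiplying by (1 + 2x)^2, the product of all factors after the first has coefficients 1,4,6,8,9,4 for degrees 0…5.
[x^5] = 1·4 + 1·9 + 1·8 + 1·6 + 1·4 + 1·1 = 32.

32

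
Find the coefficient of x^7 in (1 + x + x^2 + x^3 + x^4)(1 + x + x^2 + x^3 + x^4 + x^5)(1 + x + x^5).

(1 + x + x^2 + x^3 + x^4) has coefficients 1,1,1,1,1 for degrees 0…4.
(1 + x + x^2 + x^3 + x^4 + x^5) has coefficients 1,1,1,1,1,1,0,0 for degrees 0…7.
Finally multiplying by (1 + x + x^5), the product of all factors after the first has coefficients 1,2,2,2,2,3,2,1 for degrees 0…7.
[x^7] = 1·1 + 1·2 + 1·3 + 1·2 + 1·2 = 10.

10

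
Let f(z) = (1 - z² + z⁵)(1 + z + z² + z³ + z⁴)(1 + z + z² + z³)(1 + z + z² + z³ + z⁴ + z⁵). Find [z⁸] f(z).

(1 - z² + z⁵) has coefficients 1,0,-1,0,0,1 for degrees 0…5.
(1 + z + z² + z³ + z⁴) has coefficients 1,1,1,1,1,0,0,0,0 for degrees 0…8.
Multiplying by (1 + z + z² + z³) gives running coefficients 1,2,3,4,4,3,2,1,0 for degrees 0…8.
Finally multiplying by (1 + z + z² + z³ + z⁴ + z⁵), the product of all factors after the first has coefficients 1,3,6,10,14,17,18,17,14 for degrees 0…8.
[z⁸] = 1·14 − 1·18 + 1·10 = 6.

6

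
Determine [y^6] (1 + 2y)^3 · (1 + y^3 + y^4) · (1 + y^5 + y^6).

(1 + 2y)^3 has coefficients 1,6,12,8 for degrees 0…3.
(1 + y^3 + y^4) has coefficients 1,0,0,1,1,0,0 for degrees 0…6.
Finally multiplying by (1 + y^5 + y^6), the product of all factors after the first has coefficients 1,0,0,1,1,1,1 for degrees 0…6.
[y^6] = 1·1 + 6·1 + 12·1 + 8·1 = 27.

27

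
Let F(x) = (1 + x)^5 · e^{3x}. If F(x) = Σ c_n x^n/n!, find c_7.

435942

The EGF product rule gives c_7 = Σ_{k_1+k_2=7} C(7; k_1,k_2) · ∏ g_i(k_i), where (1+x)^5 gives the falling factorial (5)_k; e^{3x} gives (3)^k.
g_1(k) for k = 0…7: 1, 5, 20, 60, 120, 120, 0, 0.
g_2(k) for k = 0…7: 1, 3, 9, 27, 81, 243, 729, 2187.
c_7 = Σ_k C(7,k)·g_1(k)·g_2(7−k) = 1·1·2187 + 7·5·729 + 21·20·243 + 35·60·81 + 35·120·27 + 21·120·9 = 2187 + 25515 + 102060 + 170100 + 113400 + 22680 = 435942.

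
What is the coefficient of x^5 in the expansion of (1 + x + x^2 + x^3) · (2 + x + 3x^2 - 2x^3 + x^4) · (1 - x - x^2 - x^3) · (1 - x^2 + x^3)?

(1 + x + x^2 + x^3) has coefficients 1,1,1,1 for degrees 0…3.
(2 + x + 3x^2 - 2x^3 + x^4) has coefficients 2,1,3,-2,1,0 for degrees 0…5.
Multiplying by (1 - x - x^2 - x^3) gives running coefficients 2,-1,0,-8,-1,-2 for degrees 0…5.
Finally multiplying by (1 - x^2 + x^3), the product of all factors after the first has coefficients 2,-1,-2,-5,-2,6 for degrees 0…5.
[x^5] = 1·6 + 1·(-2) + 1·(-5) + 1·(-2) = -3.

-3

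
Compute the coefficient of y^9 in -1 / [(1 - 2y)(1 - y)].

-1023

Partial fractions give a closed form: a_n = (-2)·2^n + (1)·1^n.
At n = 9: a_9 = -1023.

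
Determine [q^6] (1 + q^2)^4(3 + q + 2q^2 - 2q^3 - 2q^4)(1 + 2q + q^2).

(1 + q^2)^4 has coefficients 1,0,4,0,6,0,4 for degrees 0…6.
(3 + q + 2q^2 - 2q^3 - 2q^4) has coefficients 3,1,2,-2,-2,0,0 for degrees 0…6.
Finally multiplying by (1 + 2q + q^2), the product of all factors after the first has coefficients 3,7,7,3,-4,-6,-2 for degrees 0…6.
[q^6] = 1·(-2) + 4·(-4) + 6·7 + 4·3 = 36.

36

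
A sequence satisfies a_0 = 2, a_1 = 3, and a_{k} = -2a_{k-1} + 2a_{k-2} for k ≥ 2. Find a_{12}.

The ordinary generating function has denominator 1 + 2z - 2z^2.
Iterating the recurrence: a_0,…,a_{12} = 2, 3, -2, 10, -24, 68, -184, 504, -1376, 3760, -10272, 28064, -76672.

-76672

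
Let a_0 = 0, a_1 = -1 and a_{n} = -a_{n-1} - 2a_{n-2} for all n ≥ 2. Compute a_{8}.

-3

The ordinary generating function has denominator 1 + y + 2y^2.
Iterating the recurrence: a_0,…,a_{8} = 0, -1, 1, 1, -3, 1, 5, -7, -3.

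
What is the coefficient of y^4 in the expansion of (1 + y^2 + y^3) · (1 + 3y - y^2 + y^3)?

(1 + y^2 + y^3) has coefficients 1,0,1,1 for degrees 0…3.
(1 + 3y - y^2 + y^3) has coefficients 1,3,-1,1,0 for degrees 0…4.
[y^4] = 1·0 + 1·(-1) + 1·3 = 2.

2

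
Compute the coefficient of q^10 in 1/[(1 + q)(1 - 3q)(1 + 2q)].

The denominator gives the recurrence a_n = 7a_(n−2) + 6a_(n−3) for n ≥ 3; the numerator fixes a_0 = 1, a_1 = 0, a_2 = 7.
Iterating: 1, 0, 7, 6, 49, 84, 379, 882, 3157, 8448, 27391, so a_10 = 27391.

27391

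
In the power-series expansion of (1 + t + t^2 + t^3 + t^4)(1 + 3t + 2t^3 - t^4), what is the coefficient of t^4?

(1 + t + t^2 + t^3 + t^4) has coefficients 1,1,1,1,1 for degrees 0…4.
(1 + 3t + 2t^3 - t^4) has coefficients 1,3,0,2,-1 for degrees 0…4.
[t^4] = 1·(-1) + 1·2 + 1·0 + 1·3 + 1·1 = 5.

5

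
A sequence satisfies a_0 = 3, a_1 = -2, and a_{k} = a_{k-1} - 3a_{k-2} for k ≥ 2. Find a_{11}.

The ordinary generating function has denominator 1 - t + 3t^2.
Iterating the recurrence: a_0,…,a_{11} = 3, -2, -11, -5, 28, 43, -41, -170, -47, 463, 604, -785.

-785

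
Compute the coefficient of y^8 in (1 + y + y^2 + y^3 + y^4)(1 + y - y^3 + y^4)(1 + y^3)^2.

(1 + y + y^2 + y^3 + y^4) has coefficients 1,1,1,1,1 for degrees 0…4.
(1 + y - y^3 + y^4) has coefficients 1,1,0,-1,1,0,0,0,0 for degrees 0…8.
Finally multiplying by (1 + y^3)^2, the product of all factors after the first has coefficients 1,1,0,1,3,0,-1,3,0 for degrees 0…8.
[y^8] = 1·0 + 1·3 + 1·(-1) + 1·0 + 1·3 = 5.

5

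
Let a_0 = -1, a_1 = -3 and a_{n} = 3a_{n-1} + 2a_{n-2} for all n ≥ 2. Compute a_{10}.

-283667

The ordinary generating function has denominator 1 - 3z - 2z^2.
Iterating the recurrence: a_0,…,a_{10} = -1, -3, -11, -39, -139, -495, -1763, -6279, -22363, -79647, -283667.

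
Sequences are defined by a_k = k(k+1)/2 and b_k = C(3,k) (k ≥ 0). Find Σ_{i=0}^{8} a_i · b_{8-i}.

198

The convolution is the x^8 coefficient of A(x)B(x).
Σ = 0·0 + 1·0 + 3·0 + 6·0 + 10·0 + 15·1 + 21·3 + 28·3 + 36·1 = 198.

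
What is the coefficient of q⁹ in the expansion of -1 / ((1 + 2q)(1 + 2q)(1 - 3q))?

-4915

The denominator gives the recurrence a_n = −a_(n−1) + 8a_(n−2) + 12a_(n−3) for n ≥ 3; the numerator fixes a_0 = -1, a_1 = 1, a_2 = -9.
Iterating: -1, 1, -9, 5, -65, -3, -457, -347, -3345, -4915, so a_9 = -4915.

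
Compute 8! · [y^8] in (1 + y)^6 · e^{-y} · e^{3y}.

1081600

The EGF product rule gives c_8 = Σ_{k_1+k_2+k_3=8} C(8; k_1,k_2,k_3) · ∏ g_i(k_i), where (1+y)^6 gives the falling factorial (6)_k; e^{-y} gives (-1)^k; e^{3y} gives (3)^k.
g_1(k) for k = 0…8: 1, 6, 30, 120, 360, 720, 720, 0, 0.
g_2(k) for k = 0…8: 1, -1, 1, -1, 1, -1, 1, -1, 1.
g_3(k) for k = 0…8: 1, 3, 9, 27, 81, 243, 729, 2187, 6561.
First combine the last two factors: h(k) = Σ_j C(k,j)·g_2(j)·g_3(k−j) for k = 0…8: 1, 2, 4, 8, 16, 32, 64, 128, 256.
c_8 = Σ_k C(8,k)·g_1(k)·h(8−k) = 1·1·256 + 8·6·128 + 28·30·64 + 56·120·32 + 70·360·16 + 56·720·8 + 28·720·4 = 256 + 6144 + 53760 + 215040 + 403200 + 322560 + 80640 = 1081600.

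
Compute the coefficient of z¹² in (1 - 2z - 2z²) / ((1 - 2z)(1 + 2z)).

The denominator gives the recurrence a_n = 4a_(n−2) for n ≥ 3; the numerator fixes a_0 = 1, a_1 = -2, a_2 = 2.
Iterating: 1, -2, 2, -8, 8, -32, 32, -128, 128, -512, 512, -2048, 2048, so a_12 = 2048.

2048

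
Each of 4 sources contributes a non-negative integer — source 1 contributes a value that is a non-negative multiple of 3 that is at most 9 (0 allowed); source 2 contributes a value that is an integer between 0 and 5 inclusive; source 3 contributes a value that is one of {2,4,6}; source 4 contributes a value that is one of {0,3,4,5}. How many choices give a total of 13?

The generating function for the choices is (1 + z^3 + z^6 + z^9)·(1 + z + z^2 + z^3 + z^4 + z^5)·(z^2 + z^4 + z^6)·(1 + z^3 + z^4 + z^5); the count is [z^13].
(1 + z^3 + z^6 + z^9) has coefficients 1,0,0,1,0,0,1,0,0,1 for degrees 0…9.
(1 + z + z^2 + z^3 + z^4 + z^5) has coefficients 1,1,1,1,1,1,0,0,0,0,0,0,0,0 for degrees 0…13.
Multiplying by (z^2 + z^4 + z^6) gives running coefficients 0,0,1,1,2,2,3,3,2,2,1,1,0,0 for degrees 0…13.
Finally multiplying by (1 + z^3 + z^4 + z^5), the product of all factors after the first has coefficients 0,0,1,1,2,3,5,7,7,9,9,9,7,5 for degrees 0…13.
[z^13] = 1·5 + 1·9 + 1·7 + 1·2 = 23.

23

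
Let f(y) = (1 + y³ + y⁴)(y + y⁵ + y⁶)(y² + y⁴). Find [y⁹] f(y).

2

(1 + y³ + y⁴) has coefficients 1,0,0,1,1 for degrees 0…4.
(y + y⁵ + y⁶) has coefficients 0,1,0,0,0,1,1,0,0,0 for degrees 0…9.
Finally multiplying by (y² + y⁴), the product of all factors after the first has coefficients 0,0,0,1,0,1,0,1,1,1 for degrees 0…9.
[y⁹] = 1·1 + 1·0 + 1·1 = 2.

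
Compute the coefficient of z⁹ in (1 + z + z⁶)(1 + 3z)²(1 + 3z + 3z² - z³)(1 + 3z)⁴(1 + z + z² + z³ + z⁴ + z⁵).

(1 + z + z⁶) has coefficients 1,1,0,0,0,0,1 for degrees 0…6.
(1 + 3z)² has coefficients 1,6,9,0,0,0,0,0,0,0 for degrees 0…9.
Multiplying by (1 + 3z + 3z² - z³) gives running coefficients 1,9,30,44,21,-9,0,0,0,0 for degrees 0…9.
Multiplying by (1 + 3z)⁴ gives running coefficients 1,21,192,998,3222,6588,8208,5346,729,-729 for degrees 0…9.
Finally multiplying by (1 + z + z² + z³ + z⁴ + z⁵), the product of all factors after the first has coefficients 1,22,214,1212,4434,11022,19229,24554,25091,23364 for degrees 0…9.
[z⁹] = 1·23364 + 1·25091 + 1·1212 = 49667.

49667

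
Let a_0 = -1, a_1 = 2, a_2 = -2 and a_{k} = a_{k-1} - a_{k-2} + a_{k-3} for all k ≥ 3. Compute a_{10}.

-2

The ordinary generating function has denominator 1 - y + y^2 - y^3.
Iterating the recurrence: a_0,…,a_{10} = -1, 2, -2, -5, -1, 2, -2, -5, -1, 2, -2.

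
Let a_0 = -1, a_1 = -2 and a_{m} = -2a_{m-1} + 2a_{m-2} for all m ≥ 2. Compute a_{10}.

The ordinary generating function has denominator 1 + 2z - 2z^2.
Iterating the recurrence: a_0,…,a_{10} = -1, -2, 2, -8, 20, -56, 152, -416, 1136, -3104, 8480.

8480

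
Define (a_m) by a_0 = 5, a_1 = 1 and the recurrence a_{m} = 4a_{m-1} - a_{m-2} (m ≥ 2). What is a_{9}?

-13775

The ordinary generating function has denominator 1 - 4x + x^2.
Iterating the recurrence: a_0,…,a_{9} = 5, 1, -1, -5, -19, -71, -265, -989, -3691, -13775.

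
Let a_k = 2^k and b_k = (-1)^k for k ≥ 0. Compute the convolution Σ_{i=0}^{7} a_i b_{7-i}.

85

This is [x^7] in the product of the two ordinary generating functions.
Σ = 1·(-1) + 2·1 + 4·(-1) + 8·1 + 16·(-1) + 32·1 + 64·(-1) + 128·1 = 85.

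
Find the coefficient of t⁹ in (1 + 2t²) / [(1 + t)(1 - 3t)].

The denominator gives the recurrence a_n = 2a_(n−1) + 3a_(n−2) for n ≥ 3; the numerator fixes a_0 = 1, a_1 = 2, a_2 = 9.
Iterating: 1, 2, 9, 24, 75, 222, 669, 2004, 6015, 18042, so a_9 = 18042.

18042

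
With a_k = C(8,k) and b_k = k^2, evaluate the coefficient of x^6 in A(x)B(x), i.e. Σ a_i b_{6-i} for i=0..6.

1524

Write out a_i and b_{6-i} for i = 0,…,6 and sum the products.
Σ = 1·36 + 8·25 + 28·16 + 56·9 + 70·4 + 56·1 + 28·0 = 1524.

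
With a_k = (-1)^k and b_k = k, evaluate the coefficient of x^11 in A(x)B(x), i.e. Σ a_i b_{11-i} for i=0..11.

6

Write out a_i and b_{11-i} for i = 0,…,11 and sum the products.
Σ = 1·11 − 1·10 + 1·9 − 1·8 + 1·7 − 1·6 + 1·5 − 1·4 + 1·3 − 1·2 + 1·1 − 1·0 = 6.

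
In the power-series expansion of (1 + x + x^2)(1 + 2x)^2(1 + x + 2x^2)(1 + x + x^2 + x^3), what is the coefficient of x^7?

58

(1 + x + x^2) has coefficients 1,1,1 for degrees 0…2.
(1 + 2x)^2 has coefficients 1,4,4,0,0,0,0,0 for degrees 0…7.
Multiplying by (1 + x + 2x^2) gives running coefficients 1,5,10,12,8,0,0,0 for degrees 0…7.
Finally multiplying by (1 + x + x^2 + x^3), the product of all factors after the first has coefficients 1,6,16,28,35,30,20,8 for degrees 0…7.
[x^7] = 1·8 + 1·20 + 1·30 = 58.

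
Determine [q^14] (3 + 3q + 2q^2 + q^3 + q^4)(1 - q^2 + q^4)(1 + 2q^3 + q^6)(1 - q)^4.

(3 + 3q + 2q^2 + q^3 + q^4) has coefficients 3,3,2,1,1 for degrees 0…4.
(1 - q^2 + q^4) has coefficients 1,0,-1,0,1,0,0,0,0,0,0,0,0,0,0 for degrees 0…14.
Multiplying by (1 + 2q^3 + q^6) gives running coefficients 1,0,-1,2,1,-2,1,2,-1,0,1,0,0,0,0 for degrees 0…14.
Finally multiplying by (1 - q)^4, the product of all factors after the first has coefficients 1,-4,5,2,-12,10,6,-16,6,10,-12,2,5,-4,1 for degrees 0…14.
[q^14] = 3·1 + 3·(-4) + 2·5 + 1·2 + 1·(-12) = -9.

-9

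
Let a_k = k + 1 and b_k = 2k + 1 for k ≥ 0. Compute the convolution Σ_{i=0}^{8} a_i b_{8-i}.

The convolution is the x^8 coefficient of A(x)B(x).
Σ = 1·17 + 2·15 + 3·13 + 4·11 + 5·9 + 6·7 + 7·5 + 8·3 + 9·1 = 285.

285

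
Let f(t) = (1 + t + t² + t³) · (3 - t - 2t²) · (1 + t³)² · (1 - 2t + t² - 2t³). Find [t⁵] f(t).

2

(1 + t + t² + t³) has coefficients 1,1,1,1 for degrees 0…3.
(3 - t - 2t²) has coefficients 3,-1,-2,0,0,0 for degrees 0…5.
Multiplying by (1 + t³)² gives running coefficients 3,-1,-2,6,-2,-4 for degrees 0…5.
Finally multiplying by (1 - 2t + t² - 2t³), the product of all factors after the first has coefficients 3,-7,3,3,-14,10 for degrees 0…5.
[t⁵] = 1·10 + 1·(-14) + 1·3 + 1·3 = 2.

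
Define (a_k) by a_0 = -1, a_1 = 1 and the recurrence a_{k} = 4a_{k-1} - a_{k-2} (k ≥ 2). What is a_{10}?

191861

The ordinary generating function has denominator 1 - 4z + z^2.
Iterating the recurrence: a_0,…,a_{10} = -1, 1, 5, 19, 71, 265, 989, 3691, 13775, 51409, 191861.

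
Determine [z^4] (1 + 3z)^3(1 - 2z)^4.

(1 + 3z)^3 has coefficients 1,9,27,27 for degrees 0…3.
(1 - 2z)^4 has coefficients 1,-8,24,-32,16 for degrees 0…4.
[z^4] = 1·16 + 9·(-32) + 27·24 + 27·(-8) = 160.

160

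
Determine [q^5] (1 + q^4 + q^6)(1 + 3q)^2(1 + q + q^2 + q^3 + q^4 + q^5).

(1 + q^4 + q^6) has coefficients 1,0,0,0,1,0 for degrees 0…5.
(1 + 3q)^2 has coefficients 1,6,9,0,0,0 for degrees 0…5.
Finally multiplying by (1 + q + q^2 + q^3 + q^4 + q^5), the product of all factors after the first has coefficients 1,7,16,16,16,16 for degrees 0…5.
[q^5] = 1·16 + 1·7 = 23.

23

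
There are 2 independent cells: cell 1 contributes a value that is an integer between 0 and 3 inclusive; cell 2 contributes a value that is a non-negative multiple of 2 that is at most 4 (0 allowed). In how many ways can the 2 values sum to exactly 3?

The generating function for the choices is (1 + y + y^2 + y^3)·(1 + y^2 + y^4); the count is [y^3].
(1 + y + y^2 + y^3) has coefficients 1,1,1,1 for degrees 0…3.
(1 + y^2 + y^4) has coefficients 1,0,1,0 for degrees 0…3.
[y^3] = 1·0 + 1·1 + 1·0 + 1·1 = 2.

2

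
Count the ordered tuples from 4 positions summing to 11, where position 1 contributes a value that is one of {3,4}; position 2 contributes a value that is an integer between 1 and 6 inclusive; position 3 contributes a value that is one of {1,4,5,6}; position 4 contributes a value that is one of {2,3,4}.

10

The generating function for the choices is (x³ + x⁴)·(x + x² + x³ + x⁴ + x⁵ + x⁶)·(x + x⁴ + x⁵ + x⁶)·(x² + x³ + x⁴); the count is [x¹¹].
(x³ + x⁴) has coefficients 0,0,0,1,1 for degrees 0…4.
(x + x² + x³ + x⁴ + x⁵ + x⁶) has coefficients 0,1,1,1,1,1,1,0,0,0,0,0 for degrees 0…11.
Multiplying by (x + x⁴ + x⁵ + x⁶) gives running coefficients 0,0,1,1,1,2,3,4,3,3,3,2 for degrees 0…11.
Finally multiplying by (x² + x³ + x⁴), the product of all factors after the first has coefficients 0,0,0,0,1,2,3,4,6,9,10,10 for degrees 0…11.
[x¹¹] = 1·6 + 1·4 = 10.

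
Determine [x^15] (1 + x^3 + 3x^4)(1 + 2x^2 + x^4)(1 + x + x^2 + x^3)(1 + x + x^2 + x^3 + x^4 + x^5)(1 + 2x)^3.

(1 + x^3 + 3x^4) has coefficients 1,0,0,1,3 for degrees 0…4.
(1 + 2x^2 + x^4) has coefficients 1,0,2,0,1,0,0,0,0,0,0,0,0,0,0,0 for degrees 0…15.
Multiplying by (1 + x + x^2 + x^3) gives running coefficients 1,1,3,3,3,3,1,1,0,0,0,0,0,0,0,0 for degrees 0…15.
Multiplying by (1 + x + x^2 + x^3 + x^4 + x^5) gives running coefficients 1,2,5,8,11,14,14,14,11,8,5,2,1,0,0,0 for degrees 0…15.
Finally multiplying by (1 + 2x)^3, the product of all factors after the first has coefficients 1,8,29,70,135,216,294,354,375,354,297,216,137,70,28,8 for degrees 0…15.
[x^15] = 1·8 + 1·137 + 3·216 = 793.

793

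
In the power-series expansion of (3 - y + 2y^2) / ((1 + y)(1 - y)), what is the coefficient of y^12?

5

The denominator gives the recurrence a_n = a_(n−2) for n ≥ 3; the numerator fixes a_0 = 3, a_1 = -1, a_2 = 5.
Iterating: 3, -1, 5, -1, 5, -1, 5, -1, 5, -1, 5, -1, 5, so a_12 = 5.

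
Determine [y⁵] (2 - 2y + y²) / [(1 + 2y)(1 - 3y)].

169

The denominator gives the recurrence a_n = a_(n−1) + 6a_(n−2) for n ≥ 3; the numerator fixes a_0 = 2, a_1 = 0, a_2 = 13.
Iterating: 2, 0, 13, 13, 91, 169, so a_5 = 169.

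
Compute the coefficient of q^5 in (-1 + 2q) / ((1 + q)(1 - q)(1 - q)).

3

The denominator gives the recurrence a_n = a_(n−1) + a_(n−2) − a_(n−3) for n ≥ 3; the numerator fixes a_0 = -1, a_1 = 1, a_2 = 0.
Iterating: -1, 1, 0, 2, 1, 3, so a_5 = 3.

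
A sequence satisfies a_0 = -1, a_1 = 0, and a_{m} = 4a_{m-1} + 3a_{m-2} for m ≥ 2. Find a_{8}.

The ordinary generating function has denominator 1 - 4y - 3y^2.
Iterating the recurrence: a_0,…,a_{8} = -1, 0, -3, -12, -57, -264, -1227, -5700, -26481.

-26481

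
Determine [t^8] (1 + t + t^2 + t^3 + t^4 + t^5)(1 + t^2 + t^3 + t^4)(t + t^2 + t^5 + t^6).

11

(1 + t + t^2 + t^3 + t^4 + t^5) has coefficients 1,1,1,1,1,1 for degrees 0…5.
(1 + t^2 + t^3 + t^4) has coefficients 1,0,1,1,1,0,0,0,0 for degrees 0…8.
Finally multiplying by (t + t^2 + t^5 + t^6), the product of all factors after the first has coefficients 0,1,1,1,2,3,2,1,2 for degrees 0…8.
[t^8] = 1·2 + 1·1 + 1·2 + 1·3 + 1·2 + 1·1 = 11.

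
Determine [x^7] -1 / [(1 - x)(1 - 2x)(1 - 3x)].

-9330

Partial fractions give a closed form: a_n = (-1/2)·1^n + (4)·2^n + (-9/2)·3^n.
At n = 7: a_7 = -9330.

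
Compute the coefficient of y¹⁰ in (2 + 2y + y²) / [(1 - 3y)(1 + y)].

123019

The denominator gives the recurrence a_n = 2a_(n−1) + 3a_(n−2) for n ≥ 3; the numerator fixes a_0 = 2, a_1 = 6, a_2 = 19.
Iterating: 2, 6, 19, 56, 169, 506, 1519, 4556, 13669, 41006, 123019, so a_10 = 123019.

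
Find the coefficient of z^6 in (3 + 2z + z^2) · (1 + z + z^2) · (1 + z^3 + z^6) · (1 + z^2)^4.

78

(3 + 2z + z^2) has coefficients 3,2,1 for degrees 0…2.
(1 + z + z^2) has coefficients 1,1,1,0,0,0,0 for degrees 0…6.
Multiplying by (1 + z^3 + z^6) gives running coefficients 1,1,1,1,1,1,1 for degrees 0…6.
Finally multiplying by (1 + z^2)^4, the product of all factors after the first has coefficients 1,1,5,5,11,11,15 for degrees 0…6.
[z^6] = 3·15 + 2·11 + 1·11 = 78.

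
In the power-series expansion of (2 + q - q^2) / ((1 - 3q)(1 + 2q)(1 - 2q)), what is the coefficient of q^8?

Partial fractions give a closed form: a_n = (4)·3^n + (1/4)·(-2)^n + (-9/4)·2^n.
At n = 8: a_8 = 25732.

25732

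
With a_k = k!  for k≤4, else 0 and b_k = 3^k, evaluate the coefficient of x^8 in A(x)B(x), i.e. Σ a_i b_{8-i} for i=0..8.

The convolution is the t^8 coefficient of A(t)B(t).
Σ = 1·6561 + 1·2187 + 2·729 + 6·243 + 24·81 + 0·27 + 0·9 + 0·3 + 0·1 = 13608.

13608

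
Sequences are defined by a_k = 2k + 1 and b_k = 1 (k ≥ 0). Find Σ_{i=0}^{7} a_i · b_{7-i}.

64

The convolution is the t^7 coefficient of A(t)B(t).
Σ = 1·1 + 3·1 + 5·1 + 7·1 + 9·1 + 11·1 + 13·1 + 15·1 = 64.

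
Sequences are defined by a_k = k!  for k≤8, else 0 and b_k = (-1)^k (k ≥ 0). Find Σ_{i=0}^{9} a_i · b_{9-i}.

This is [x^9] in the product of the two ordinary generating functions.
Σ = 1·(-1) + 1·1 + 2·(-1) + 6·1 + 24·(-1) + 120·1 + 720·(-1) + 5040·1 + 40320·(-1) + 0·1 = -35900.

-35900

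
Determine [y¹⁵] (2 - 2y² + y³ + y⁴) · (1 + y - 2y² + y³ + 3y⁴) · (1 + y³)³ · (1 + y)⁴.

(2 - 2y² + y³ + y⁴) has coefficients 2,0,-2,1,1 for degrees 0…4.
(1 + y - 2y² + y³ + 3y⁴) has coefficients 1,1,-2,1,3,0,0,0,0,0,0,0,0,0,0,0 for degrees 0…15.
Multiplying by (1 + y³)³ gives running coefficients 1,1,-2,4,6,-6,6,12,-6,4,10,-2,1,3,0,0 for degrees 0…15.
Finally multiplying by (1 + y)⁴, the product of all factors after the first has coefficients 1,5,8,6,15,35,32,28,60,70,44,50,63,39,20,20 for degrees 0…15.
[y¹⁵] = 2·20 − 2·39 + 1·63 + 1·50 = 75.

75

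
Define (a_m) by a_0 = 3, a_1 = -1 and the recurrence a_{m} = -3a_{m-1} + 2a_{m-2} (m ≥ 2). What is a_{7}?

-4733

The ordinary generating function has denominator 1 + 3z - 2z^2.
Iterating the recurrence: a_0,…,a_{7} = 3, -1, 9, -29, 105, -373, 1329, -4733.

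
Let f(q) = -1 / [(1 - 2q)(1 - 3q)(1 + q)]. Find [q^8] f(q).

Partial fractions give a closed form: a_n = (4/3)·2^n + (-9/4)·3^n + (-1/12)·(-1)^n.
At n = 8: a_8 = -14421.

-14421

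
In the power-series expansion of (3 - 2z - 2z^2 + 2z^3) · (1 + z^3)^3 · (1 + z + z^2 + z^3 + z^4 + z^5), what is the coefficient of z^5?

(3 - 2z - 2z^2 + 2z^3) has coefficients 3,-2,-2,2 for degrees 0…3.
(1 + z^3)^3 has coefficients 1,0,0,3,0,0 for degrees 0…5.
Finally multiplying by (1 + z + z^2 + z^3 + z^4 + z^5), the product of all factors after the first has coefficients 1,1,1,4,4,4 for degrees 0…5.
[z^5] = 3·4 − 2·4 − 2·4 + 2·1 = -2.

-2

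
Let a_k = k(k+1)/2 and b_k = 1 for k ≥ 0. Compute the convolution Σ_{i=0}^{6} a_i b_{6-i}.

The convolution is the t^6 coefficient of A(t)B(t).
Σ = 0·1 + 1·1 + 3·1 + 6·1 + 10·1 + 15·1 + 21·1 = 56.

56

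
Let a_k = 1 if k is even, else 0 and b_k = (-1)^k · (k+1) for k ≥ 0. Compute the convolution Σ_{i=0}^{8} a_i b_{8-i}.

25

The convolution is the x^8 coefficient of A(x)B(x).
Σ = 1·9 + 0·(-8) + 1·7 + 0·(-6) + 1·5 + 0·(-4) + 1·3 + 0·(-2) + 1·1 = 25.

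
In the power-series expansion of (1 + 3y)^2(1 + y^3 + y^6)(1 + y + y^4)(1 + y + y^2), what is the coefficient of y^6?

48

(1 + 3y)^2 has coefficients 1,6,9 for degrees 0…2.
(1 + y^3 + y^6) has coefficients 1,0,0,1,0,0,1 for degrees 0…6.
Multiplying by (1 + y + y^4) gives running coefficients 1,1,0,1,2,0,1 for degrees 0…6.
Finally multiplying by (1 + y + y^2), the product of all factors after the first has coefficients 1,2,2,2,3,3,3 for degrees 0…6.
[y^6] = 1·3 + 6·3 + 9·3 = 48.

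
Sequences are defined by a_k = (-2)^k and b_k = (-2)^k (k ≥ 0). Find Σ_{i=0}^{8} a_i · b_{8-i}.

The convolution is the x^8 coefficient of A(x)B(x).
Σ = 1·256 − 2·(-128) + 4·64 − 8·(-32) + 16·16 − 32·(-8) + 64·4 − 128·(-2) + 256·1 = 2304.

2304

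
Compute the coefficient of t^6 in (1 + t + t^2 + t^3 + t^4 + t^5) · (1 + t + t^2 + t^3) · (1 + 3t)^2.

(1 + t + t^2 + t^3 + t^4 + t^5) has coefficients 1,1,1,1,1,1 for degrees 0…5.
(1 + t + t^2 + t^3) has coefficients 1,1,1,1,0,0,0 for degrees 0…6.
Finally multiplying by (1 + 3t)^2, the product of all factors after the first has coefficients 1,7,16,16,15,9,0 for degrees 0…6.
[t^6] = 1·0 + 1·9 + 1·15 + 1·16 + 1·16 + 1·7 = 63.

63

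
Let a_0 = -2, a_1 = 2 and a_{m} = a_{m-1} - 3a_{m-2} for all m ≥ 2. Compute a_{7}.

The ordinary generating function has denominator 1 - y + 3y^2.
Iterating the recurrence: a_0,…,a_{7} = -2, 2, 8, 2, -22, -28, 38, 122.

122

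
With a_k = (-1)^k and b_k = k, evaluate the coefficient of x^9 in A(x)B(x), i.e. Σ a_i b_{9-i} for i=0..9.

Write out a_i and b_{9-i} for i = 0,…,9 and sum the products.
Σ = 1·9 − 1·8 + 1·7 − 1·6 + 1·5 − 1·4 + 1·3 − 1·2 + 1·1 − 1·0 = 5.

5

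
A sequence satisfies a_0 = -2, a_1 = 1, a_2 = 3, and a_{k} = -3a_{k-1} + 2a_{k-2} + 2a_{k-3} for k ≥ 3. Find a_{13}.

The ordinary generating function has denominator 1 + 3q - 2q^2 - 2q^3.
Iterating the recurrence: a_0,…,a_{13} = -2, 1, 3, -11, 41, -139, 477, -1627, 5557, -18971, 64773, -221147, 755045, -2577883.

-2577883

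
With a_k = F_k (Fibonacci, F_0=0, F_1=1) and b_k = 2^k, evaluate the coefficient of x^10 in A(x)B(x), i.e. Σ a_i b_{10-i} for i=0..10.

1815

The convolution is the t^10 coefficient of A(t)B(t).
Σ = 0·1024 + 1·512 + 1·256 + 2·128 + 3·64 + 5·32 + 8·16 + 13·8 + 21·4 + 34·2 + 55·1 = 1815.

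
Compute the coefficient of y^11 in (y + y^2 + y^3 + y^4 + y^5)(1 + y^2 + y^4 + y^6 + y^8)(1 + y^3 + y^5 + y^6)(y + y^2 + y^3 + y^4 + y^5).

(y + y^2 + y^3 + y^4 + y^5) has coefficients 0,1,1,1,1,1 for degrees 0…5.
(1 + y^2 + y^4 + y^6 + y^8) has coefficients 1,0,1,0,1,0,1,0,1,0,0,0 for degrees 0…11.
Multiplying by (1 + y^3 + y^5 + y^6) gives running coefficients 1,0,1,1,1,2,2,2,2,2,1,2 for degrees 0…11.
Finally multiplying by (y + y^2 + y^3 + y^4 + y^5), the product of all factors after the first has coefficients 0,1,1,2,3,4,5,7,8,9,10,9 for degrees 0…11.
[y^11] = 1·10 + 1·9 + 1·8 + 1·7 + 1·5 = 39.

39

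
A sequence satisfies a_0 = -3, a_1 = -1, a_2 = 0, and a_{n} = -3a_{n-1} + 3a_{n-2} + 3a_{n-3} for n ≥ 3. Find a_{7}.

-1710

The ordinary generating function has denominator 1 + 3y - 3y^2 - 3y^3.
Iterating the recurrence: a_0,…,a_{7} = -3, -1, 0, -12, 33, -135, 468, -1710.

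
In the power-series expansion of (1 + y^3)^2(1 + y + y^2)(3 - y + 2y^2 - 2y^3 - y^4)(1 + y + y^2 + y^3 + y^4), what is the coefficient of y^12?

-10

(1 + y^3)^2 has coefficients 1,0,0,2,0,0,1 for degrees 0…6.
(1 + y + y^2) has coefficients 1,1,1,0,0,0,0,0,0,0,0,0,0 for degrees 0…12.
Multiplying by (3 - y + 2y^2 - 2y^3 - y^4) gives running coefficients 3,2,4,-1,-1,-3,-1,0,0,0,0,0,0 for degrees 0…12.
Finally multiplying by (1 + y + y^2 + y^3 + y^4), the product of all factors after the first has coefficients 3,5,9,8,7,1,-2,-6,-5,-4,-1,0,0 for degrees 0…12.
[y^12] = 1·0 + 2·(-4) + 1·(-2) = -10.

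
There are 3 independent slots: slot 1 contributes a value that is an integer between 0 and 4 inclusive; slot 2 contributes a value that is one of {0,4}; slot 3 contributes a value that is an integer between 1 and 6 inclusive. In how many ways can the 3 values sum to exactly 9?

7

The generating function for the choices is (1 + q + q^2 + q^3 + q^4)·(1 + q^4)·(q + q^2 + q^3 + q^4 + q^5 + q^6); the count is [q^9].
(1 + q + q^2 + q^3 + q^4) has coefficients 1,1,1,1,1 for degrees 0…4.
(1 + q^4) has coefficients 1,0,0,0,1,0,0,0,0,0 for degrees 0…9.
Finally multiplying by (q + q^2 + q^3 + q^4 + q^5 + q^6), the product of all factors after the first has coefficients 0,1,1,1,1,2,2,1,1,1 for degrees 0…9.
[q^9] = 1·1 + 1·1 + 1·1 + 1·2 + 1·2 = 7.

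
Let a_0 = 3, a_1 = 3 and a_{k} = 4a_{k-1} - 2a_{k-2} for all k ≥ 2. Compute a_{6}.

The ordinary generating function has denominator 1 - 4z + 2z^2.
Iterating the recurrence: a_0,…,a_{6} = 3, 3, 6, 18, 60, 204, 696.

696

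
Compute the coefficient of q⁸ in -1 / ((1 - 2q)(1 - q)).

-511

Partial fractions give a closed form: a_n = (-2)·2^n + (1)·1^n.
At n = 8: a_8 = -511.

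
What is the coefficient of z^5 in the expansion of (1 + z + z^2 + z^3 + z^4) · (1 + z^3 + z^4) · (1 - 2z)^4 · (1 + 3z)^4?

(1 + z + z^2 + z^3 + z^4) has coefficients 1,1,1,1,1 for degrees 0…4.
(1 + z^3 + z^4) has coefficients 1,0,0,1,1,0 for degrees 0…5.
Multiplying by (1 - 2z)^4 gives running coefficients 1,-8,24,-31,9,16 for degrees 0…5.
Finally multiplying by (1 + 3z)^4, the product of all factors after the first has coefficients 1,4,-18,-67,150,394 for degrees 0…5.
[z^5] = 1·394 + 1·150 + 1·(-67) + 1·(-18) + 1·4 = 463.

463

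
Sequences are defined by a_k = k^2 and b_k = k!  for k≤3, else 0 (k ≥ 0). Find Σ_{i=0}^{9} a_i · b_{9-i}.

This is [x^9] in the product of the two ordinary generating functions.
Σ = 0·0 + 1·0 + 4·0 + 9·0 + 16·0 + 25·0 + 36·6 + 49·2 + 64·1 + 81·1 = 459.

459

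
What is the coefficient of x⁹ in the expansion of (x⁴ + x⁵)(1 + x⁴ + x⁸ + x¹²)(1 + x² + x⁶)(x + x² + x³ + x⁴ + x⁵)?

(x⁴ + x⁵) has coefficients 0,0,0,0,1,1 for degrees 0…5.
(1 + x⁴ + x⁸ + x¹²) has coefficients 1,0,0,0,1,0,0,0,1,0 for degrees 0…9.
Multiplying by (1 + x² + x⁶) gives running coefficients 1,0,1,0,1,0,2,0,1,0 for degrees 0…9.
Finally multiplying by (x + x² + x³ + x⁴ + x⁵), the product of all factors after the first has coefficients 0,1,1,2,2,3,2,4,3,4 for degrees 0…9.
[x⁹] = 1·3 + 1·2 = 5.

5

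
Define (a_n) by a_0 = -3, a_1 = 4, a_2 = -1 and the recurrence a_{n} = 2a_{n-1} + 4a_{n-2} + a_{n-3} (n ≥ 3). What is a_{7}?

916

The ordinary generating function has denominator 1 - 2x - 4x^2 - x^3.
Iterating the recurrence: a_0,…,a_{7} = -3, 4, -1, 11, 22, 87, 273, 916.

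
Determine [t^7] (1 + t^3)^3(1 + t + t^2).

3

(1 + t^3)^3 has coefficients 1,0,0,3,0,0,3,0 for degrees 0…7.
(1 + t + t^2) has coefficients 1,1,1,0,0,0,0,0 for degrees 0…7.
[t^7] = 1·0 + 3·0 + 3·1 = 3.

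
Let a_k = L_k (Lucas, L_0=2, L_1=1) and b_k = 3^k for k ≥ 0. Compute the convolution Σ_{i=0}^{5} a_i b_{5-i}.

716

Write out a_i and b_{5-i} for i = 0,…,5 and sum the products.
Σ = 2·243 + 1·81 + 3·27 + 4·9 + 7·3 + 11·1 = 716.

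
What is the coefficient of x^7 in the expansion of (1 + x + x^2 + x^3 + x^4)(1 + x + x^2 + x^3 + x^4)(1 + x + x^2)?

9

(1 + x + x^2 + x^3 + x^4) has coefficients 1,1,1,1,1 for degrees 0…4.
(1 + x + x^2 + x^3 + x^4) has coefficients 1,1,1,1,1,0,0,0 for degrees 0…7.
Finally multiplying by (1 + x + x^2), the product of all factors after the first has coefficients 1,2,3,3,3,2,1,0 for degrees 0…7.
[x^7] = 1·0 + 1·1 + 1·2 + 1·3 + 1·3 = 9.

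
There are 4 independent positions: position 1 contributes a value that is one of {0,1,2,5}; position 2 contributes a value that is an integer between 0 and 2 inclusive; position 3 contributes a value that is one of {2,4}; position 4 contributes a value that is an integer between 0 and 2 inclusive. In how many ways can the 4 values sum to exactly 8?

9

The generating function for the choices is (1 + z + z^2 + z^5)·(1 + z + z^2)·(z^2 + z^4)·(1 + z + z^2); the count is [z^8].
(1 + z + z^2 + z^5) has coefficients 1,1,1,0,0,1 for degrees 0…5.
(1 + z + z^2) has coefficients 1,1,1,0,0,0,0,0,0 for degrees 0…8.
Multiplying by (z^2 + z^4) gives running coefficients 0,0,1,1,2,1,1,0,0 for degrees 0…8.
Finally multiplying by (1 + z + z^2), the product of all factors after the first has coefficients 0,0,1,2,4,4,4,2,1 for degrees 0…8.
[z^8] = 1·1 + 1·2 + 1·4 + 1·2 = 9.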